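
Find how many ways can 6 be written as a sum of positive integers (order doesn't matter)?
11

Explanation: Pentagonal recurrence p(n) = p(n−1) + p(n−2) − p(n−5) − p(n−7) + …: p(6) = p(5) + p(4) − p(1) = 7 + 5 − 1 = 11.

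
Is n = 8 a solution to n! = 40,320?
Yes
8! = 8·7! = 8·5,040 = 40,320, which equals 40,320.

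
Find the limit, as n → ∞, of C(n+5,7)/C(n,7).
1

Solution: Both numerator and denominator grow as n^7/7! for large n, so the ratio → 1.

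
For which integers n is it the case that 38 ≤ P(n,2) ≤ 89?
7, 8, 9

P(6,2)=30; P(7,2)=42; P(8,2)=56; P(9,2)=72; P(10,2)=90. So valid n = 7, 8, 9.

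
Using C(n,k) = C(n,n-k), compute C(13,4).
715

Solution: C(13,4) = C(13,9) = 715.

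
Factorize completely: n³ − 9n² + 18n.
n(n − 3)(n − 6)

Working:
n³ − 9n² + 18n = n(n² − 9n + 18) = n(n − 3)(n − 6).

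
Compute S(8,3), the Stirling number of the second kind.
966

Reasoning: Using the Stirling recurrence: S(n,k) = k·S(n-1,k) + S(n-1,k-1)
S(8,3) = 3·S(7,3) + S(7,2)
         = 3·301 + 63
         = 903 + 63
         = 966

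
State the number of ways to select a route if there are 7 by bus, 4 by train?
By the addition principle: 7 + 4 = 11.
Final answer: 11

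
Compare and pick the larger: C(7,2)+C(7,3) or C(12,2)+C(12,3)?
First=56, Second=286.

Answer: C(12,2)+C(12,3)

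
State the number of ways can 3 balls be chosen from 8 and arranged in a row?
P(8,3) = 8!/(8-3)! = 336.
Final answer: 336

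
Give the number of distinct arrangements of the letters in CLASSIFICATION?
1,816,214,400

Reasoning: Word has 14 letters (C=2, L=1, A=2, S=2, I=3, F=1, T=1, O=1, N=1). Arrangements: 14!/Π(k!) = 1,816,214,400.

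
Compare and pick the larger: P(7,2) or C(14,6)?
C(14,6)

Explanation: P(7,2)=42, C(14,6)=3,003.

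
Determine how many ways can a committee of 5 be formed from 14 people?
C(14,5) = 14! / (5! × (14-5)!)
         = 14! / (5! × 9!)
         = 2,002

Answer: 2,002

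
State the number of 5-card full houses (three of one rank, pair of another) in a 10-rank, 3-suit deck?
270

Reasoning: Triple rank: 10. Triple suits: C(3,3)=1. Pair rank: 9. Pair suits: C(3,2)=3. Total: 270.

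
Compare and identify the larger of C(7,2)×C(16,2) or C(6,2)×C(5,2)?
C(7,2)×C(16,2)

Explanation: C(7,2)×C(16,2)=2,520, C(6,2)×C(5,2)=150.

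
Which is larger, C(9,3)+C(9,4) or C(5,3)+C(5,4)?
First=210, Second=15.

Answer: C(9,3)+C(9,4)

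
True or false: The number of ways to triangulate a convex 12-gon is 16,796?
True

Working:
Triangulations of a convex 12-gon are counted by the Catalan number C_10: C_10 = C(20,10)/(10+1) = 184,756/11 = 16,796.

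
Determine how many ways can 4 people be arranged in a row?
24

Arrangements of 4 distinct objects: 4! = 24.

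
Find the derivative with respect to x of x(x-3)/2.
(2x - 3)/2

d/dx[(x-0)(x-3)] = (x-3) + (x-0) = 2x - 3. Dividing by 2 gives (2x - 3)/2.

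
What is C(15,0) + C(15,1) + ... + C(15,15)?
32,768
Sum of binomial coefficients = 2^15 = 32,768.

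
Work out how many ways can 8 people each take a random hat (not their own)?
14,833

Using D(n) = (n-1)[D(n-1) + D(n-2)]:
D(8) = (8-1) × [D(7) + D(6)]
      = 7 × [1854 + 265]
      = 7 × 2119
      = 14,833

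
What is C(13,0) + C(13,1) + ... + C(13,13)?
Sum of binomial coefficients = 2^13 = 8,192.

Answer: 8,192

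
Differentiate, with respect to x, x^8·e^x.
(8x^7 + x^8)e^x
Product rule: d/dx[x^8]·e^x + x^8·d/dx[e^x] = 8x^{7}e^x + x^8e^x.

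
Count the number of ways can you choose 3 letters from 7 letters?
35

C(7,3) = 7! / (3! × (7-3)!)
         = 7! / (3! × 4!)
         = 35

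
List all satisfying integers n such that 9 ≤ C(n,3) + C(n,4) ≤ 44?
C(4,3)+C(4,4)=5; C(5,3)+C(5,4)=15; C(6,3)+C(6,4)=35; C(7,3)+C(7,4)=70. So valid n = 5, 6.
Final answer: 5, 6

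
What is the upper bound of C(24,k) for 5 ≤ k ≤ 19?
2,704,156

Reasoning: C(24,k) is maximised at the centre of the row: C(24,12) = 2,704,156.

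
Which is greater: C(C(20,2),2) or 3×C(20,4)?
C(C(20,2),2)

C(C(20,2),2)=17,955, 3×C(20,4)=14,535.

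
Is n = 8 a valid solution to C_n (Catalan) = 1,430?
C_8 = C(16,8)/(8+1) = 12,870/9 = 1,430, which equals 1,430.
Final answer: Yes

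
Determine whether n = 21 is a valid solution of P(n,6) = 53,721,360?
No

Explanation: P(21,6) = 21·20·19·18·17·16 = 39,070,080, which does not equal 53,721,360.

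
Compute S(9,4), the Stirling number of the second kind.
Using the Stirling recurrence: S(n,k) = k·S(n-1,k) + S(n-1,k-1)
S(9,4) = 4·S(8,4) + S(8,3)
         = 4·1701 + 966
         = 6804 + 966
         = 7,770
Final answer: 7,770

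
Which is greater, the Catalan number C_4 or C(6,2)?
C(6,2)

Explanation: C_4 = C(8,4)/(4+1) = 70/5 = 14; C(6,2) = 15.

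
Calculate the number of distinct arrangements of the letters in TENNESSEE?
3,780

Explanation: Word has 9 letters (T=1, E=4, N=2, S=2). Arrangements: 9!/Π(k!) = 3,780.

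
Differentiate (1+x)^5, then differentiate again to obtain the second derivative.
20(1+x)^3
First derivative: 5(1+x)^{4}. Second derivative: 5·4·(1+x)^{3} = 20(1+x)^{3}.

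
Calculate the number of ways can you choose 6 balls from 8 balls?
28
C(8,6) = 8! / (6! × (8-6)!)
         = 8! / (6! × 2!)
         = 28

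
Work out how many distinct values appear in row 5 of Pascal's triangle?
3

Explanation: Row 5 has entries C(5,0)..C(5,5); by symmetry C(5,k)=C(5,5-k), giving 3 distinct values.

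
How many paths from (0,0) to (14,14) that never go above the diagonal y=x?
2,674,440

Reasoning: Counted by the Catalan number C_14: C_14 = C(28,14)/(14+1) = 40,116,600/15 = 2,674,440.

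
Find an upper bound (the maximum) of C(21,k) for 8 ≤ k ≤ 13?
352,716

Reasoning: C(21,k) is maximised at the centre of the row: C(21,10) = 352,716.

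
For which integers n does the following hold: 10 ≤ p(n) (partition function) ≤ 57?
6, 7, 8, 9, 10, 11

Reasoning: Tabulating p(n) via p(n) = p(n−1) + p(n−2) − p(n−5) − p(n−7) + …: p(5)=7; p(6)=11; p(7)=15; p(8)=22; p(9)=30; p(10)=42; p(11)=56; p(12)=77. So valid n = 6, 7, 8, 9, 10, 11.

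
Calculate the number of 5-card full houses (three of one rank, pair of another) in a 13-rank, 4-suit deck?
3,744
Triple rank: 13. Triple suits: C(4,3)=4. Pair rank: 12. Pair suits: C(4,2)=6. Total: 3,744.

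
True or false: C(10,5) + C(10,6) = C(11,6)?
True

Explanation: Pascal's identity C(n,k) + C(n,k+1) = C(n+1,k+1): 252 + 210 = 462 = C(11,6).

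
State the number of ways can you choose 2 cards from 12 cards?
66

Explanation: C(12,2) = 12! / (2! × (12-2)!)
         = 12! / (2! × 10!)
         = 66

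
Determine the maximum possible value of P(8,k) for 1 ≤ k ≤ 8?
40,320

P(8,k) increases in k, so maximum at k = 8: 8! = 40,320.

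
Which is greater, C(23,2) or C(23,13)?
C(23,13)
C(23,2)=253, C(23,13)=1,144,066.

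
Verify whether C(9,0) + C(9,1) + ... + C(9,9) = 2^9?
True

Explanation: Binomial theorem with x = y = 1: Σ C(9,i) = (1+1)^9 = 2^9 = 512. The statement holds.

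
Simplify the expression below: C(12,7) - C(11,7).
462

Explanation: C(12,7) - C(11,7) = C(11,6) = 462.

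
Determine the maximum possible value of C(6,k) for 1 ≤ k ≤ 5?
20

Explanation: C(6,k) is maximised at the centre of the row: C(6,3) = 20.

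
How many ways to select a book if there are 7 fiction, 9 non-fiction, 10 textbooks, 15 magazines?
41

By the addition principle: 7 + 9 + 10 + 15 = 41.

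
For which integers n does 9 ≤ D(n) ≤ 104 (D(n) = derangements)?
4, 5
Using D(n) = (n−1)[D(n−1) + D(n−2)] with D(1)=0, D(2)=1: D(3)=2; D(4)=9; D(5)=44; D(6)=265. So valid n = 4, 5.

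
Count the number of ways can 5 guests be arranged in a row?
120

Reasoning: Arrangements of 5 distinct objects: 5! = 120.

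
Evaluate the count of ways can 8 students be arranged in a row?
40,320

Solution: Arrangements of 8 distinct objects: 8! = 40,320.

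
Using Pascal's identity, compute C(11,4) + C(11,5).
792

Reasoning: C(11,4) + C(11,5) = C(12,5) = 792.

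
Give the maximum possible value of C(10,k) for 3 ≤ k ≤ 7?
252

Working:
C(10,k) is maximised at the centre of the row: C(10,5) = 252.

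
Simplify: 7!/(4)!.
210

Working:
This equals 7×6×5 = 210.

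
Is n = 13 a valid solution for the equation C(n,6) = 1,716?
Yes

Solution: C(13,6) = 13·12·11·10·9·8/6! = 1,235,520/720 = 1,716, which equals 1,716.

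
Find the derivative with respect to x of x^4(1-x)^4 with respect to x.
Product rule: 4x^{3}(1-x)^{4} + x^4·(-4)(1-x)^{3}.
Final answer: 4x^3(1-x)^4 - 4x^4(1-x)^3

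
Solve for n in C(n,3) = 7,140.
36

Solution: C(n,3) = n(n−1)(n−2)/3! is increasing in n, and n(n−1)(n−2) = 3!·7,140 = 42,840 ≈ (n−1)^3 gives n ≈ 36.0. Check: C(34,3) = 5,984, C(35,3) = 6,545, C(36,3) = 7,140 ✓. So n = 36.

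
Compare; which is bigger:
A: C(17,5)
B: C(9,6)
A

Solution: A=C(17,5)=6,188, B=C(9,6)=84.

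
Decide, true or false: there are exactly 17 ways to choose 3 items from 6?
False
C(6,3) = 20 ≠ 17.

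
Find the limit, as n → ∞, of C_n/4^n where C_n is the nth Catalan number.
C_n ~ 4^n/(n^(3/2)√π), so n^0·C_n/4^n ~ n^(0 − 3/2)/√π → 0.
Final answer: 0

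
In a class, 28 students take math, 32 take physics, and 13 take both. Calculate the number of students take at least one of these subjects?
47

Reasoning: |A∪B| = |A|+|B|-|A∩B| = 28+32-13 = 47.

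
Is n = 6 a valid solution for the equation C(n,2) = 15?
Yes

Working:
C(6,2) = 6·5/2! = 30/2 = 15, which equals 15.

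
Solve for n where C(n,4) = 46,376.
34

C(n,4) = n(n−1)(n−2)(n−3)/4! is increasing in n, and n(n−1)(n−2)(n−3) = 4!·46,376 = 1,113,024 ≈ (n−1.5)^4 gives n ≈ 34.0. Check: C(32,4) = 35,960, C(33,4) = 40,920, C(34,4) = 46,376 ✓. So n = 34.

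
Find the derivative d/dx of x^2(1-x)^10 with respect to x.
Product rule: 2x^{1}(1-x)^{10} + x^2·(-10)(1-x)^{9}.
Final answer: 2x^1(1-x)^10 - 10x^2(1-x)^9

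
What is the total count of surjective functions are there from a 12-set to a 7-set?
3,162,075,840

Onto functions = 7! × S(12,7)
First compute S(12,7) via recurrence:
Using the Stirling recurrence: S(n,k) = k·S(n-1,k) + S(n-1,k-1)
S(12,7) = 7·S(11,7) + S(11,6)
         = 7·63987 + 179487
         = 447909 + 179487
         = 627,396
Then: 5040 × 627396 = 3,162,075,840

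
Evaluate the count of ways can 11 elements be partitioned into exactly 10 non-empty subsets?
This equals S(11,10), the Stirling number of the 2nd kind.
Using the Stirling recurrence: S(n,k) = k·S(n-1,k) + S(n-1,k-1)
S(11,10) = 10·S(10,10) + S(10,9)
         = 10·1 + 45
         = 10 + 45
         = 55

Answer: 55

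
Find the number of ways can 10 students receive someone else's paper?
1,334,961

Solution: Using D(n) = (n-1)[D(n-1) + D(n-2)]:
D(10) = (10-1) × [D(9) + D(8)]
      = 9 × [133496 + 14833]
      = 9 × 148329
      = 1,334,961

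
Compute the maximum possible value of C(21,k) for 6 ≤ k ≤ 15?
352,716
C(21,k) is maximised at the centre of the row: C(21,10) = 352,716.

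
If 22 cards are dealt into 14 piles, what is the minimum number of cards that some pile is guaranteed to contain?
2
Pigeonhole: ⌈22/14⌉ = 2.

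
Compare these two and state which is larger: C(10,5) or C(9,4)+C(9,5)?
Equal

Solution: By Pascal's identity: C(10,5) = C(9,4)+C(9,5) = 252. Equal.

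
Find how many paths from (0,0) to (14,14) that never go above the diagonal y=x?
2,674,440

Reasoning: Counted by the Catalan number C_14: C_14 = C(28,14)/(14+1) = 40,116,600/15 = 2,674,440.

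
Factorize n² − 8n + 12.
(n − 2)(n − 6)

Reasoning: Seek roots whose sum is 8 and product is 12: (2, 6). So n² − 8n + 12 = (n − 2)(n − 6).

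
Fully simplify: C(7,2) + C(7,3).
56
By Pascal's identity: C(8,3) = 56.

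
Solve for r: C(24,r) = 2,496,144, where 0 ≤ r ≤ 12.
11
C(24,r) is increasing for 0 ≤ r ≤ 12. Stepping up (C(24,r+1) = C(24,r)·(24−r)/(r+1)): C(24,1) = 24, C(24,2) = 276, C(24,3) = 2,024, C(24,4) = 10,626, C(24,5) = 42,504, C(24,6) = 134,596, C(24,7) = 346,104, C(24,8) = 735,471, C(24,9) = 1,307,504, C(24,10) = 1,961,256, C(24,11) = 2,496,144 ✓. So r = 11.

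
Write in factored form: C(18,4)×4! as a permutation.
P(18,4)
C(18,4)×4! = [18!/(4!(14)!)]×4! = 18!/(14)! = P(18,4) = 73,440.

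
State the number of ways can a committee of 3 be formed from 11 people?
165

C(11,3) = 11! / (3! × (11-3)!)
         = 11! / (3! × 8!)
         = 165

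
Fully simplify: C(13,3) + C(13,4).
1,001

Explanation: By Pascal's identity: C(14,4) = 1,001.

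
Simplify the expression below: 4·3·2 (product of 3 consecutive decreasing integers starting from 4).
24

Reasoning: This is P(4,3) = 4!/(1)! = 24.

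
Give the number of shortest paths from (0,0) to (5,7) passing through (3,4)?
To (3,4): C(7,3)=35. From there: C(5,2)=10. Total: 350.

Answer: 350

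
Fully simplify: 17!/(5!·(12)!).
6,188

Reasoning: This is C(17,5) = 6,188.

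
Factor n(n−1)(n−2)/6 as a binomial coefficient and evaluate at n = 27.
C(n,3); C(27,3) = 2,925

Working:
n(n−1)(n−2)/6 = n!/(3!(n−3)!) = C(n,3). At n = 27: C(27,3) = 2,925.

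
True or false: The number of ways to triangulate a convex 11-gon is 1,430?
False

Reasoning: Triangulations of a convex 11-gon are counted by the Catalan number C_9: C_9 = C(18,9)/(9+1) = 48,620/10 = 4,862.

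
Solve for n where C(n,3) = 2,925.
27

Solution: C(n,3) = n(n−1)(n−2)/3! is increasing in n, and n(n−1)(n−2) = 3!·2,925 = 17,550 ≈ (n−1)^3 gives n ≈ 27.0. Check: C(25,3) = 2,300, C(26,3) = 2,600, C(27,3) = 2,925 ✓. So n = 27.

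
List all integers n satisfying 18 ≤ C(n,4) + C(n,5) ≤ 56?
C(5,4)+C(5,5)=6; C(6,4)+C(6,5)=21; C(7,4)+C(7,5)=56; C(8,4)+C(8,5)=126. So valid n = 6, 7.

Answer: 6, 7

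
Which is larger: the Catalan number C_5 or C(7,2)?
C_5

C_5 = C(10,5)/(5+1) = 252/6 = 42; C(7,2) = 21.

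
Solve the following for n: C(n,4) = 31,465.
C(n,4) = n(n−1)(n−2)(n−3)/4! is increasing in n, and n(n−1)(n−2)(n−3) = 4!·31,465 = 755,160 ≈ (n−1.5)^4 gives n ≈ 31.0. Check: C(29,4) = 23,751, C(30,4) = 27,405, C(31,4) = 31,465 ✓. So n = 31.

Answer: 31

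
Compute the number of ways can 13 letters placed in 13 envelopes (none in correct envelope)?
Using D(n) = (n-1)[D(n-1) + D(n-2)]:
D(13) = (13-1) × [D(12) + D(11)]
      = 12 × [176214841 + 14684570]
      = 12 × 190899411
      = 2,290,792,932

Answer: 2,290,792,932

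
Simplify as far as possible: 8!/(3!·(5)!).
56

Reasoning: This is C(8,3) = 56.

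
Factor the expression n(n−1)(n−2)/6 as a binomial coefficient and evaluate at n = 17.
n(n−1)(n−2)/6 = n!/(3!(n−3)!) = C(n,3). At n = 17: C(17,3) = 680.

Answer: C(n,3); C(17,3) = 680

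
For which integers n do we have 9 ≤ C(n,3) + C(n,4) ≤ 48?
5, 6

Working:
C(4,3)+C(4,4)=5; C(5,3)+C(5,4)=15; C(6,3)+C(6,4)=35; C(7,3)+C(7,4)=70. So valid n = 5, 6.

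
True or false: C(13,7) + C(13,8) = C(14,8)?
True

Explanation: Pascal's identity C(n,k) + C(n,k+1) = C(n+1,k+1): 1,716 + 1,287 = 3,003 = C(14,8).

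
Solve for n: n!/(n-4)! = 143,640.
21

Explanation: n!/(n-4)! = n×(n-1)×(n-2)×(n-3), a product of 4 consecutive integers ≈ (n−1.5)^4. 143,640^(1/4) + 1.5 ≈ 21.0; check n = 21: 21×20×19×18 = 143,640 ✓. So n = 21.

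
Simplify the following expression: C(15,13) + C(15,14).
120

Reasoning: By Pascal's identity: C(16,14) = 120.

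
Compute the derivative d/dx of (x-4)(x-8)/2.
d/dx[(x-4)(x-8)] = (x-8) + (x-4) = 2x - 12. Dividing by 2 gives (2x - 12)/2.
Final answer: (2x - 12)/2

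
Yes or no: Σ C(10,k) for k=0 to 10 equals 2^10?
Yes

Explanation: Binomial theorem: Σ C(10,k) = (1+1)^10 = 2^10 = 1,024; RHS 2^10 = 1,024.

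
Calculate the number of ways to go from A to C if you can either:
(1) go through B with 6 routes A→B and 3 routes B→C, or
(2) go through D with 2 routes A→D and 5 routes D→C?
28

Solution: Route via B: 6×3=18. Route via D: 2×5=10. Total: 28.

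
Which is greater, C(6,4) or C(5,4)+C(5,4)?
C(6,4)
C(6,4)=15; C(5,4)+C(5,4)=5+5=10.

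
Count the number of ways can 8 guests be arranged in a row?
40,320

Solution: Arrangements of 8 distinct objects: 8! = 40,320.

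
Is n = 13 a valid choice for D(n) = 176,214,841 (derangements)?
No

Reasoning: D(13) = (13-1)·[D(12) + D(11)] = 12·[176,214,841 + 14,684,570] = 2,290,792,932, which does not equal 176,214,841.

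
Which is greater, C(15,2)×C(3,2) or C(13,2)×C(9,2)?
C(13,2)×C(9,2)

Reasoning: C(15,2)×C(3,2)=315, C(13,2)×C(9,2)=2,808.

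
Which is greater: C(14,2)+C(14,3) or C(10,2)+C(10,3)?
C(14,2)+C(14,3)

Reasoning: First=455, Second=165.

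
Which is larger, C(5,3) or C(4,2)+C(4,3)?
Equal

Explanation: By Pascal's identity: C(5,3) = C(4,2)+C(4,3) = 10. Equal.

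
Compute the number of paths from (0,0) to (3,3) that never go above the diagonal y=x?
5
Counted by the Catalan number C_3: C_3 = C(6,3)/(3+1) = 20/4 = 5.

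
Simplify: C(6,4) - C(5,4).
10

Solution: C(6,4) - C(5,4) = C(5,3) = 10.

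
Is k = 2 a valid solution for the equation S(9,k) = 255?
S(9,2) = 2·S(8,2) + S(8,1) = 2·127 + 1 = 255, which equals 255.

Answer: Yes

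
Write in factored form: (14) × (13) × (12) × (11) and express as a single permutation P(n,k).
P(14,4) = 14!/(10)!

Product of 4 consecutive descending integers starting at 14: P(14,4) = 14!/10! = 24,024.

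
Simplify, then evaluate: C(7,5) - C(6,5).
15

C(7,5) - C(6,5) = C(6,4) = 15.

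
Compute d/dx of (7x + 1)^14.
98(7x + 1)^13

Explanation: Chain rule: 14(7x+1)^{13} × 7 = 98(7x+1)^{13}.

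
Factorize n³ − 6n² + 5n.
n³ − 6n² + 5n = n(n² − 6n + 5) = n(n − 1)(n − 5).
Final answer: n(n − 1)(n − 5)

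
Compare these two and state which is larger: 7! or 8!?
8!

Reasoning: 7!=5,040, 8!=40,320. 8! > 7!.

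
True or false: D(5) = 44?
Derangements of 5 elements: D(5) = (5-1)·[D(4) + D(3)] = 4·[9 + 2] = 44.

Answer: True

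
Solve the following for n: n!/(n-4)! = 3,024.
9

Reasoning: n!/(n-4)! = n×(n-1)×(n-2)×(n-3), a product of 4 consecutive integers ≈ (n−1.5)^4. 3,024^(1/4) + 1.5 ≈ 8.9; check n = 9: 9×8×7×6 = 3,024 ✓. So n = 9.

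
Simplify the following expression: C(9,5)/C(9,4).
C(n,k+1)/C(n,k) = (n−k)/(k+1). Here (9−4)/(4+1) = 5/5 = 1.
Final answer: 1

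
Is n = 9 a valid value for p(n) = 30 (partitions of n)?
Yes

Solution: Pentagonal recurrence p(n) = p(n−1) + p(n−2) − p(n−5) − p(n−7) + …: p(9) = p(8) + p(7) − p(4) − p(2) = 22 + 15 − 5 − 2 = 30, which equals 30.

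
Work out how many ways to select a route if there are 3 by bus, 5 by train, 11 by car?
19

Explanation: By the addition principle: 3 + 5 + 11 = 19.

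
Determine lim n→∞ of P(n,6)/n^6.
P(n,6) = n(n-1)···(n-5) ≈ n^6 for large n. Limit = 1.
Final answer: 1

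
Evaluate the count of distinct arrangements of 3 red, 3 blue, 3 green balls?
Multinomial: 9!/(3! × 3! × 3!) = 1,680.

Answer: 1,680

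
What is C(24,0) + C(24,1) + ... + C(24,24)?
16,777,216

Solution: Sum of binomial coefficients = 2^24 = 16,777,216.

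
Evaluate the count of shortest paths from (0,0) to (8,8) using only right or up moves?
12,870

Explanation: Choose 8 rights from 16 moves: C(16,8) = 12,870.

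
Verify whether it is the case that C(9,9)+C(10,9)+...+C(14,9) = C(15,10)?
True

Hockey stick identity gives Σ = C(15,10) = 3,003; RHS C(15,10) = 3,003.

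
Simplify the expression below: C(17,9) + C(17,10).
43,758

Working:
By Pascal's identity: C(18,10) = 43,758.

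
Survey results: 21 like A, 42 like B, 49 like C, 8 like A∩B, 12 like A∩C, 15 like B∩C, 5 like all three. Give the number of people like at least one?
82

Working:
|A∪B∪C| = 21+42+49-8-12-15+5 = 82.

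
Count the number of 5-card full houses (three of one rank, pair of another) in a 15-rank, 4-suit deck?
5,040

Solution: Triple rank: 15. Triple suits: C(4,3)=4. Pair rank: 14. Pair suits: C(4,2)=6. Total: 5,040.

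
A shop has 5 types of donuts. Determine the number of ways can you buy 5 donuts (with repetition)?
126

Explanation: Stars and bars: C(5+5-1, 5) = C(9, 5) = 126.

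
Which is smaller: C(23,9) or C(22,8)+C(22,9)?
Equal

Explanation: By Pascal's identity: C(23,9) = C(22,8)+C(22,9) = 817,190. Equal.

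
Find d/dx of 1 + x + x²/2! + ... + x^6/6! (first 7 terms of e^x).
1 + x + x²/2! + ... + x^5/5!

Working:
Differentiating term by term gives the first 6 terms of e^x.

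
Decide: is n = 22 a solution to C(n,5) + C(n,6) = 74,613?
No

Reasoning: C(22,5) + C(22,6) = 26,334 + 74,613 = 100,947, which does not equal 74,613.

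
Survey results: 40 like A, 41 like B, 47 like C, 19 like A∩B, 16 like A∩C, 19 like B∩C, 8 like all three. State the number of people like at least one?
|A∪B∪C| = 40+41+47-19-16-19+8 = 82.
Final answer: 82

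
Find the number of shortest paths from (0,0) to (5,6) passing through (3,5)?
168
To (3,5): C(8,3)=56. From there: C(3,2)=3. Total: 168.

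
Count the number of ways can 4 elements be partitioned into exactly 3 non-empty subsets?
6
This equals S(4,3), the Stirling number of the 2nd kind.
Using the Stirling recurrence: S(n,k) = k·S(n-1,k) + S(n-1,k-1)
S(4,3) = 3·S(3,3) + S(3,2)
         = 3·1 + 3
         = 3 + 3
         = 6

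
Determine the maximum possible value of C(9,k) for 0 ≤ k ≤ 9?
126
Maximum at k = 4 or k = 5: C(9,4) = 126.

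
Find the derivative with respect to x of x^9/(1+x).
(9x^8(1+x) - x^9)/(1+x)²

Quotient rule: [9x^{8}(1+x) - x^9]/(1+x)².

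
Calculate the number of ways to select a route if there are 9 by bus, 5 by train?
14

Explanation: By the addition principle: 9 + 5 = 14.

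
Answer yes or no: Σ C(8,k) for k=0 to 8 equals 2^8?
Yes

Binomial theorem: Σ C(8,k) = (1+1)^8 = 2^8 = 256; RHS 2^8 = 256.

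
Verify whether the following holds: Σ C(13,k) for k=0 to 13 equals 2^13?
Binomial theorem: Σ C(13,k) = (1+1)^13 = 2^13 = 8,192; RHS 2^13 = 8,192.
Final answer: True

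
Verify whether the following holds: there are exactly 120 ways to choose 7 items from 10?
True

C(10,7) = 120.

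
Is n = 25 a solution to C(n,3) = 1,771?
No

C(25,3) = 25·24·23/3! = 13,800/6 = 2,300, which does not equal 1,771.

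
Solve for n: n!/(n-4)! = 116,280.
20

Explanation: n!/(n-4)! = n×(n-1)×(n-2)×(n-3), a product of 4 consecutive integers ≈ (n−1.5)^4. 116,280^(1/4) + 1.5 ≈ 20.0; check n = 20: 20×19×18×17 = 116,280 ✓. So n = 20.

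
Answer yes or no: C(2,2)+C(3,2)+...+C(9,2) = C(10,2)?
No

Reasoning: Hockey stick identity gives Σ = C(10,3) = 120; RHS C(10,2) = 45.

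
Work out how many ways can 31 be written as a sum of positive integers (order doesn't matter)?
6,842

Explanation: Pentagonal recurrence p(n) = p(n−1) + p(n−2) − p(n−5) − p(n−7) + …: p(31) = p(30) + p(29) − p(26) − p(24) + p(19) + p(16) − p(9) − p(5) = 5,604 + 4,565 − 2,436 − 1,575 + 490 + 231 − 30 − 7 = 6,842.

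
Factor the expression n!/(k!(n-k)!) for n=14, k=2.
C(14,2) = 91

Reasoning: This is the binomial coefficient C(14,2) = 91.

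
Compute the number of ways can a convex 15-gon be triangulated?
Using the Catalan number formula: C_n = C(2n, n) / (n+1)
C_13 = C(26, 13) / (13+1)
     = 10400600 / 14
     = 742,900
Final answer: 742,900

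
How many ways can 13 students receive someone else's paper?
2,290,792,932

Reasoning: Using D(n) = (n-1)[D(n-1) + D(n-2)]:
D(13) = (13-1) × [D(12) + D(11)]
      = 12 × [176214841 + 14684570]
      = 12 × 190899411
      = 2,290,792,932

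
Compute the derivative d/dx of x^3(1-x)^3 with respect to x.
3x^2(1-x)^3 - 3x^3(1-x)^2

Working:
Product rule: 3x^{2}(1-x)^{3} + x^3·(-3)(1-x)^{2}.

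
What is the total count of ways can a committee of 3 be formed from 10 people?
120

Working:
C(10,3) = 10! / (3! × (10-3)!)
         = 10! / (3! × 7!)
         = 120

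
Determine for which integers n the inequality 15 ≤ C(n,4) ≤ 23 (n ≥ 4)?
6

Explanation: C(5,4)=5; C(6,4)=15; C(7,4)=35. So valid n = 6.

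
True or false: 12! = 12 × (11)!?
True

Solution: By definition n! = n × (n-1)!, so 12! = 12 × 11!.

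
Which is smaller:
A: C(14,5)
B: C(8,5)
B

Explanation: A=C(14,5)=2,002, B=C(8,5)=56.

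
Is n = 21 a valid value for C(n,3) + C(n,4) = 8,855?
C(21,3) + C(21,4) = 1,330 + 5,985 = 7,315, which does not equal 8,855.

Answer: No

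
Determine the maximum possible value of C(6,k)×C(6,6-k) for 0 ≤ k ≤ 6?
C(6,k)·C(6,6-k) = C(6,k)², maximised at the centre k = 3: C(6,3)² = 400.

Answer: 400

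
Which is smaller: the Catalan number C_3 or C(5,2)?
C_3 = C(6,3)/(3+1) = 20/4 = 5; C(5,2) = 10.
Final answer: C_3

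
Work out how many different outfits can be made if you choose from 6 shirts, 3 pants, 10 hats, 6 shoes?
1,080

By the multiplication principle: 6 × 3 × 10 × 6 = 1,080.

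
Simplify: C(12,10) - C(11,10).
55

Explanation: C(12,10) - C(11,10) = C(11,9) = 55.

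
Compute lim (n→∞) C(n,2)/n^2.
1/2

Explanation: C(n,2) ≈ n^2/2! for large n. Limit = 1/2! = 1/2.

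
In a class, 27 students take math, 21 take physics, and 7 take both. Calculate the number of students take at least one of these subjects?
41

Solution: |A∪B| = |A|+|B|-|A∩B| = 27+21-7 = 41.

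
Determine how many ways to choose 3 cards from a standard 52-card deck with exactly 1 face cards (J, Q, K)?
9,360

12 face cards and 40 non-face cards: C(12,1) × C(40,2) = 12 × 780 = 9,360.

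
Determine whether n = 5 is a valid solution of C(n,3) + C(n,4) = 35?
No
C(5,3) + C(5,4) = 10 + 5 = 15, which does not equal 35.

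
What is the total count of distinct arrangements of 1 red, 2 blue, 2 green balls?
30

Solution: Multinomial: 5!/(1! × 2! × 2!) = 30.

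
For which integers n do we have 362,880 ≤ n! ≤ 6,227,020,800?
9, 10, 11, 12, 13

n! is strictly increasing; 9! = 362,880 and 13! = 6,227,020,800, so valid n = 9, 10, 11, 12, 13.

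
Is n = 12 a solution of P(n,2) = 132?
Yes
P(12,2) = 12·11 = 132, which equals 132.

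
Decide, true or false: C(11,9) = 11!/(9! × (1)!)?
False

Solution: The correct denominator is 9!×2!, giving C(11,9) = 55; the stated RHS is 11!/(9!×1!) = 110 ≠ 55, so the statement does not hold.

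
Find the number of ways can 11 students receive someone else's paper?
14,684,570
Using D(n) = (n-1)[D(n-1) + D(n-2)]:
D(11) = (11-1) × [D(10) + D(9)]
      = 10 × [1334961 + 133496]
      = 10 × 1468457
      = 14,684,570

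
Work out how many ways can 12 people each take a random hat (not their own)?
176,214,841

Explanation: Using D(n) = (n-1)[D(n-1) + D(n-2)]:
D(12) = (12-1) × [D(11) + D(10)]
      = 11 × [14684570 + 1334961]
      = 11 × 16019531
      = 176,214,841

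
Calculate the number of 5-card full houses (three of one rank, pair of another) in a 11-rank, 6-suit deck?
33,000

Solution: Triple rank: 11. Triple suits: C(6,3)=20. Pair rank: 10. Pair suits: C(6,2)=15. Total: 33,000.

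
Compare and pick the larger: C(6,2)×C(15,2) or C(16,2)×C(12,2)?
C(16,2)×C(12,2)

Solution: C(6,2)×C(15,2)=1,575, C(16,2)×C(12,2)=7,920.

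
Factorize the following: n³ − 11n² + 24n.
n(n − 3)(n − 8)
n³ − 11n² + 24n = n(n² − 11n + 24) = n(n − 3)(n − 8).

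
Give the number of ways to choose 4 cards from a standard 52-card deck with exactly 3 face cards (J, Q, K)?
8,800

Explanation: 12 face cards and 40 non-face cards: C(12,3) × C(40,1) = 220 × 40 = 8,800.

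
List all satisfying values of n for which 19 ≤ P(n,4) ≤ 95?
4

Working:
P(3,4)=0; P(4,4)=24; P(5,4)=120. So valid n = 4.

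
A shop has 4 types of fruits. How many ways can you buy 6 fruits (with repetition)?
Stars and bars: C(6+4-1, 6) = C(9, 6) = 84.
Final answer: 84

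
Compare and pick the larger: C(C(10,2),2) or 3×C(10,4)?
C(C(10,2),2)
C(C(10,2),2)=990, 3×C(10,4)=630.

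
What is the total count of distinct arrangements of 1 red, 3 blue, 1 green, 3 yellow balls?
1,120

Reasoning: Multinomial: 8!/(1! × 3! × 1! × 3!) = 1,120.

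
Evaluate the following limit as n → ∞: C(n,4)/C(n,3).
∞
C(n,4)/C(n,3) = (n-3)/4 → ∞ as n → ∞.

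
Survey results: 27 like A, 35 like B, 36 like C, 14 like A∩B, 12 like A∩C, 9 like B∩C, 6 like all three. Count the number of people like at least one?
|A∪B∪C| = 27+35+36-14-12-9+6 = 69.

Answer: 69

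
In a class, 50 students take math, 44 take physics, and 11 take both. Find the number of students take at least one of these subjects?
83

Working:
|A∪B| = |A|+|B|-|A∩B| = 50+44-11 = 83.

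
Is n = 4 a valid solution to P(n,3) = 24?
P(4,3) = 4·3·2 = 24, which equals 24.
Final answer: Yes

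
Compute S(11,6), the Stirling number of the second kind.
179,487

Using the Stirling recurrence: S(n,k) = k·S(n-1,k) + S(n-1,k-1)
S(11,6) = 6·S(10,6) + S(10,5)
         = 6·22827 + 42525
         = 136962 + 42525
         = 179,487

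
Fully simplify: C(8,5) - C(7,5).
35

C(8,5) - C(7,5) = C(7,4) = 35.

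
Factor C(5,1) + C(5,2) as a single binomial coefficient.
C(6,2)

Working:
By Pascal's identity: C(5,1) + C(5,2) = C(6,2) = 15.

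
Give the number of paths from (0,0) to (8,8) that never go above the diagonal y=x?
1,430

Explanation: Counted by the Catalan number C_8: C_8 = C(16,8)/(8+1) = 12,870/9 = 1,430.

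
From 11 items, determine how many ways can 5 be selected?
462

Working:
C(11,5) = 11! / (5! × (11-5)!)
         = 11! / (5! × 6!)
         = 462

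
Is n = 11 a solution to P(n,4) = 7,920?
P(11,4) = 11·10·9·8 = 7,920, which equals 7,920.

Answer: Yes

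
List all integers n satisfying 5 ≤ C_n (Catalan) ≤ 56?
3, 4, 5

Solution: C_2=2; C_3=5; C_4=14; C_5=42; C_6=132. So valid n = 3, 4, 5.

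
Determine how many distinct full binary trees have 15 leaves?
2,674,440

Reasoning: Using the Catalan number formula: C_n = C(2n, n) / (n+1)
C_14 = C(28, 14) / (14+1)
     = 40116600 / 15
     = 2,674,440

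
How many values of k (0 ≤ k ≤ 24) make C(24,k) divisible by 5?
0

Working:
Checking C(24,k) mod 5 for k = 0..24: none are divisible by 5. Count = 0.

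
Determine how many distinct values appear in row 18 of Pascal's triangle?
10

Row 18 has entries C(18,0)..C(18,18); by symmetry C(18,k)=C(18,18-k), giving 10 distinct values.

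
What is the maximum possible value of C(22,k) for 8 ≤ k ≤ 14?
C(22,k) is maximised at the centre of the row: C(22,11) = 705,432.

Answer: 705,432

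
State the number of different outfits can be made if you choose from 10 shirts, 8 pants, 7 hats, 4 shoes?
2,240

Working:
By the multiplication principle: 10 × 8 × 7 × 4 = 2,240.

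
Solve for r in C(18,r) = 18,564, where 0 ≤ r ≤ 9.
6

Working:
C(18,r) is increasing for 0 ≤ r ≤ 9. Stepping up (C(18,r+1) = C(18,r)·(18−r)/(r+1)): C(18,1) = 18, C(18,2) = 153, C(18,3) = 816, C(18,4) = 3,060, C(18,5) = 8,568, C(18,6) = 18,564 ✓. So r = 6.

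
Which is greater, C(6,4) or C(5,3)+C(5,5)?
C(6,4)=15; C(5,3)+C(5,5)=10+1=11.
Final answer: C(6,4)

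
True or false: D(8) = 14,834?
False

Explanation: Derangements of 8 elements: D(8) = (8-1)·[D(7) + D(6)] = 7·[1,854 + 265] = 14,833.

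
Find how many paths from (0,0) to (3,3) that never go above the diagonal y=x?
5

Reasoning: Counted by the Catalan number C_3: C_3 = C(6,3)/(3+1) = 20/4 = 5.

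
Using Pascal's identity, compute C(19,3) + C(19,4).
4,845

Solution: C(19,3) + C(19,4) = C(20,4) = 4,845.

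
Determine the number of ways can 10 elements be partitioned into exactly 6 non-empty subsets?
22,827

Reasoning: This equals S(10,6), the Stirling number of the 2nd kind.
Using the Stirling recurrence: S(n,k) = k·S(n-1,k) + S(n-1,k-1)
S(10,6) = 6·S(9,6) + S(9,5)
         = 6·2646 + 6951
         = 15876 + 6951
         = 22,827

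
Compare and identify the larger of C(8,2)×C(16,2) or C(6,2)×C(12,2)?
C(8,2)×C(16,2)
C(8,2)×C(16,2)=3,360, C(6,2)×C(12,2)=990.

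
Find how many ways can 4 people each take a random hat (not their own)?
9

Reasoning: Using D(n) = (n-1)[D(n-1) + D(n-2)]:
D(4) = (4-1) × [D(3) + D(2)]
      = 3 × [2 + 1]
      = 3 × 3
      = 9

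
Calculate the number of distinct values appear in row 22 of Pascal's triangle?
12

Explanation: Row 22 has entries C(22,0)..C(22,22); by symmetry C(22,k)=C(22,22-k), giving 12 distinct values.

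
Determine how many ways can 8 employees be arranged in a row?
40,320

Explanation: Arrangements of 8 distinct objects: 8! = 40,320.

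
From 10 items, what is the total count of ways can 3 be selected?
120
C(10,3) = 10! / (3! × (10-3)!)
         = 10! / (3! × 7!)
         = 120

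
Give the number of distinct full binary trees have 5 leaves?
14

Reasoning: Using the Catalan number formula: C_n = C(2n, n) / (n+1)
C_4 = C(8, 4) / (4+1)
     = 70 / 5
     = 14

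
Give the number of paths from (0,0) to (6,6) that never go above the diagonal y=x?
132

Counted by the Catalan number C_6: C_6 = C(12,6)/(6+1) = 924/7 = 132.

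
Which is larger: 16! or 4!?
16!

Working:
16!=20,922,789,888,000, 4!=24. 16! > 4!.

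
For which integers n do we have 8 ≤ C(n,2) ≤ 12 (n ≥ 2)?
5

C(4,2)=6; C(5,2)=10; C(6,2)=15. So valid n = 5.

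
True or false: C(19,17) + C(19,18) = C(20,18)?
True
Pascal's identity C(n,k) + C(n,k+1) = C(n+1,k+1): 171 + 19 = 190 = C(20,18).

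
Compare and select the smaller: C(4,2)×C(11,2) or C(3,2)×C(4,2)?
C(3,2)×C(4,2)

Explanation: C(4,2)×C(11,2)=330, C(3,2)×C(4,2)=18.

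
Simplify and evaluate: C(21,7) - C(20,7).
38,760

Working:
C(21,7) - C(20,7) = C(20,6) = 38,760.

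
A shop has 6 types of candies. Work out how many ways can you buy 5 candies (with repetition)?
Stars and bars: C(5+6-1, 5) = C(10, 5) = 252.

Answer: 252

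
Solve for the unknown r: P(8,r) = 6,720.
5

Reasoning: P(8,r) = 8·7·…·(8−r+1), a product of r factors. Multiplying down from 8: 8 = 8; 8·7 = 56; 8·7·6 = 336; 8·7·6·5 = 1,680; 8·7·6·5·4 = 6,720 ✓ (5 factors). So r = 5.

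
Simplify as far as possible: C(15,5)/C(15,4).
11/5

Explanation: C(n,k+1)/C(n,k) = (n−k)/(k+1). Here (15−4)/(4+1) = 11/5 = 11/5.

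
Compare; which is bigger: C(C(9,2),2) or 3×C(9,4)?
C(C(9,2),2)

Reasoning: C(C(9,2),2)=630, 3×C(9,4)=378.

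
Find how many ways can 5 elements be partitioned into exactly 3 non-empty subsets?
25
This equals S(5,3), the Stirling number of the 2nd kind.
Using the Stirling recurrence: S(n,k) = k·S(n-1,k) + S(n-1,k-1)
S(5,3) = 3·S(4,3) + S(4,2)
         = 3·6 + 7
         = 18 + 7
         = 25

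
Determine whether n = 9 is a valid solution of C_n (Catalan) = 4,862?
Yes

Solution: C_9 = C(18,9)/(9+1) = 48,620/10 = 4,862, which equals 4,862.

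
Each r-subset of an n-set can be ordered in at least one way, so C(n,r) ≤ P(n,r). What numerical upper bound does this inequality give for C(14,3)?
P(14,3) = 14·13·12 = 2,184, so C(14,3) ≤ 2,184. (The bound is loose by a factor of 3! = 6: C(14,3) = 2,184/6 = 364.)

Answer: 2,184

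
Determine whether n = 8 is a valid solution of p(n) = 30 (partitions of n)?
No

Pentagonal recurrence p(n) = p(n−1) + p(n−2) − p(n−5) − p(n−7) + …: p(8) = p(7) + p(6) − p(3) − p(1) = 15 + 11 − 3 − 1 = 22, which does not equal 30.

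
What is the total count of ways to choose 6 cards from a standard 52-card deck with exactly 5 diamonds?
50,193

Working:
13 diamonds and 39 non-diamonds: C(13,5) × C(39,1) = 1287 × 39 = 50,193.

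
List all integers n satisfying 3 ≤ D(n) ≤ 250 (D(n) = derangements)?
4, 5

Explanation: Using D(n) = (n−1)[D(n−1) + D(n−2)] with D(1)=0, D(2)=1: D(3)=2; D(4)=9; D(5)=44; D(6)=265. So valid n = 4, 5.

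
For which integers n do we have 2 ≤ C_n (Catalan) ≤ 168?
2, 3, 4, 5, 6
C_1=1; C_2=2; C_3=5; C_4=14; C_5=42; C_6=132; C_7=429. So valid n = 2, 3, 4, 5, 6.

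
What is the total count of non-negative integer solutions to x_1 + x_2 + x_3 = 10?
66

Solution: C(10+3-1, 3-1) = 66.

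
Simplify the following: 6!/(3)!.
This equals 6×5×4 = 120.

Answer: 120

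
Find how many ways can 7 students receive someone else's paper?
1,854

Reasoning: Using D(n) = (n-1)[D(n-1) + D(n-2)]:
D(7) = (7-1) × [D(6) + D(5)]
      = 6 × [265 + 44]
      = 6 × 309
      = 1,854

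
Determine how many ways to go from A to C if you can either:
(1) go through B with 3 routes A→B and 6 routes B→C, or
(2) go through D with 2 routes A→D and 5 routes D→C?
28

Explanation: Route via B: 3×6=18. Route via D: 2×5=10. Total: 28.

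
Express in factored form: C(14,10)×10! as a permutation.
P(14,10)

C(14,10)×10! = [14!/(10!(4)!)]×10! = 14!/(4)! = P(14,10) = 3,632,428,800.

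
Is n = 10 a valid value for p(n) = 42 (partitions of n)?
Pentagonal recurrence p(n) = p(n−1) + p(n−2) − p(n−5) − p(n−7) + …: p(10) = p(9) + p(8) − p(5) − p(3) = 30 + 22 − 7 − 3 = 42, which equals 42.
Final answer: Yes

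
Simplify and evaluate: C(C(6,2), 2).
C(6,2) = 15, then C(15, 2) = 105.

Answer: 105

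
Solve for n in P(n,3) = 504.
9

Solution: P(n,3) = n(n−1)(n−2) is increasing in n; n(n−1)(n−2) ≈ (n−1)^3 = 504 gives n ≈ 9.0. Check: P(7,3) = 210, P(8,3) = 336, P(9,3) = 504 ✓. So n = 9.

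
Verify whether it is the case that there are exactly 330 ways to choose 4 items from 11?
True

Explanation: C(11,4) = 330.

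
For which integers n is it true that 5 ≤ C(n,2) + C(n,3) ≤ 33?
4, 5

Reasoning: C(3,2)+C(3,3)=4; C(4,2)+C(4,3)=10; C(5,2)+C(5,3)=20; C(6,2)+C(6,3)=35. So valid n = 4, 5.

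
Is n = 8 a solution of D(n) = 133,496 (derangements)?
No

Working:
D(8) = (8-1)·[D(7) + D(6)] = 7·[1,854 + 265] = 14,833, which does not equal 133,496.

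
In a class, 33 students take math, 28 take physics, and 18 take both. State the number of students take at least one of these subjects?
43

Explanation: |A∪B| = |A|+|B|-|A∩B| = 33+28-18 = 43.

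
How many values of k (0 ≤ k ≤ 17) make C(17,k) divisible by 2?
14
Checking C(17,k) mod 2 for k = 0..17: divisible at k = 2, 3, 4, 5, 6, 7, 8, 9, 10, 11, 12, 13, 14, 15. That's 14 values.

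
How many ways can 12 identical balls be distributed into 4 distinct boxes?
455

Reasoning: C(12+4-1, 4-1) = C(15, 3) = 455.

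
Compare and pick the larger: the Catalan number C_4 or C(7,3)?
C(7,3)

C_4 = C(8,4)/(4+1) = 70/5 = 14; C(7,3) = 35.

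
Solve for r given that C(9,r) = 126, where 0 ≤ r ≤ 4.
4

Working:
C(9,r) is increasing for 0 ≤ r ≤ 4. Stepping up (C(9,r+1) = C(9,r)·(9−r)/(r+1)): C(9,1) = 9, C(9,2) = 36, C(9,3) = 84, C(9,4) = 126 ✓. So r = 4.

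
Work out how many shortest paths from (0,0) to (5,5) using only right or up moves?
252

Solution: Choose 5 rights from 10 moves: C(10,5) = 252.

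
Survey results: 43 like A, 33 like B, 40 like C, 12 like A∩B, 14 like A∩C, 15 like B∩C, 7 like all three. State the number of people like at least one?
|A∪B∪C| = 43+33+40-12-14-15+7 = 82.
Final answer: 82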